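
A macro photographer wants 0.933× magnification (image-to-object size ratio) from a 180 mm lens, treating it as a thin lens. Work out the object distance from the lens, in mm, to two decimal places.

With m = dᵢ/dₒ and 1/f = 1/dₒ + 1/dᵢ, substituting dᵢ = m·dₒ gives 1/f = (1 + 1/m)/dₒ, hence dₒ = f·(1 + 1/m).
dₒ = 180 × (1 + 1/0.933) = 180 × 2.07181 ≈ 372.926 mm.

372.93 mm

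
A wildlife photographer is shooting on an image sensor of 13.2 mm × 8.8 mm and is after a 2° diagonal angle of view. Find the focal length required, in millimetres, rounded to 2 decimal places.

454.44 mm

Sensor diagonal = √(13.2² + 8.8²) = √251.6800 ≈ 15.8644 mm.
From α = 2·arctan(d/2f) we get f = d / (2·tan(α/2)).
With d = 15.8644 mm and α/2 = 1°, tan(α/2) ≈ 0.01746, so f ≈ 15.8644 / 0.03491 ≈ 454.4362 mm.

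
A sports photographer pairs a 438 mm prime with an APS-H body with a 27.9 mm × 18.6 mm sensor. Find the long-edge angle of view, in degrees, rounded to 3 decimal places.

3.648°

Angle of view α = 2·arctan(w/2f) with w = 27.9 mm and f = 438 mm.
w/2f = 0.03185; arctan(0.03185) ≈ 1.8242°, so α ≈ 3.6484°.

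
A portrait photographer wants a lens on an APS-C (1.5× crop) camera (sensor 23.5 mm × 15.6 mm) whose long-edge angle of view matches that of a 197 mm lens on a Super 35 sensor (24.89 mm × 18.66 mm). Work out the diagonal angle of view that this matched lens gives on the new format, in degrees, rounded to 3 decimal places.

8.672°

Equal long-edge AOV ⇒ f₂ = f₁ · 23.5/24.89 = 197 × 0.94415 ≈ 185.9984 mm.
Sensor diagonal = √(23.5² + 15.6²) = √795.6100 ≈ 28.2066 mm.
Diagonal AOV on the new format = 2·arctan(28.2066 / (2 × 185.9984)) = 2·arctan(0.07582) ≈ 8.6723°.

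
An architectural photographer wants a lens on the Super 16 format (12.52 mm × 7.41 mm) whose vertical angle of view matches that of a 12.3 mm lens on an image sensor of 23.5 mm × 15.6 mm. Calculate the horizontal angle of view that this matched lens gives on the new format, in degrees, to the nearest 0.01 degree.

93.95°

Equal vertical AOV ⇒ f₂ = f₁ · 7.41/15.6 = 12.3 × 0.47500 ≈ 5.8425 mm.
Horizontal AOV on the new format = 2·arctan(12.52 / (2 × 5.8425)) = 2·arctan(1.07146) ≈ 93.9515°.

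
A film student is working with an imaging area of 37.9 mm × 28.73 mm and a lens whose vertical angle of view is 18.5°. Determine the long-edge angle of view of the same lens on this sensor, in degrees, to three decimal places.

24.250°

From the vertical AOV: f = 28.73 / (2·tan(9.25°)) = 28.73 / 0.32572 ≈ 88.2044 mm.
Long-edge AOV = 2·arctan(37.9 / (2 × 88.2044)) = 2·arctan(0.21484) ≈ 24.2504°.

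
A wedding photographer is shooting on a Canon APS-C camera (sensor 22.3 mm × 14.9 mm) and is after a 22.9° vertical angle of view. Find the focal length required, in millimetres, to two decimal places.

36.78 mm

From α = 2·arctan(h/2f) we get f = h / (2·tan(α/2)).
With h = 14.9 mm and α/2 = 11.45°, tan(α/2) ≈ 0.20254, so f ≈ 14.9 / 0.40509 ≈ 36.7822 mm.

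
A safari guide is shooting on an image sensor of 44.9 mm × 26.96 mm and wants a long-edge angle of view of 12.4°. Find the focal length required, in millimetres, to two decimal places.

From α = 2·arctan(w/2f) we get f = w / (2·tan(α/2)).
With w = 44.9 mm and α/2 = 6.2°, tan(α/2) ≈ 0.10863, so f ≈ 44.9 / 0.21727 ≈ 206.6558 mm.

206.66 mm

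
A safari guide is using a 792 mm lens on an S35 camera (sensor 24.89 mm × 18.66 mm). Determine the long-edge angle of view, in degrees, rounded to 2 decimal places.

1.80°

Angle of view α = 2·arctan(w/2f) with w = 24.89 mm and f = 792 mm.
w/2f = 0.01571; arctan(0.01571) ≈ 0.9002°, so α ≈ 1.8005°.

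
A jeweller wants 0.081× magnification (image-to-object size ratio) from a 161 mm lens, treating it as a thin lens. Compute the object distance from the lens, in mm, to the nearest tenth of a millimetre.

2148.7 mm

With m = dᵢ/dₒ and 1/f = 1/dₒ + 1/dᵢ, substituting dᵢ = m·dₒ gives 1/f = (1 + 1/m)/dₒ, hence dₒ = f·(1 + 1/m).
dₒ = 161 × (1 + 1/0.081) = 161 × 13.34568 ≈ 2148.654 mm.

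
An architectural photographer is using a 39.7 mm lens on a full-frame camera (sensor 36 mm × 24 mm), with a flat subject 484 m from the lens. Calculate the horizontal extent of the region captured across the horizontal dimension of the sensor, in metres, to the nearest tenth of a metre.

438.9 m

dₒ: 484 m = 484000 mm.
Similar triangles through the lens centre give W/dₒ = w/dᵢ; with 1/f = 1/dₒ + 1/dᵢ this gives W = w·(dₒ − f)/f.
W = 36 mm × (484000 − 39.7) / 39.7 = 36 × 12190.4358 ≈ 438855.688 mm = 438.856 m.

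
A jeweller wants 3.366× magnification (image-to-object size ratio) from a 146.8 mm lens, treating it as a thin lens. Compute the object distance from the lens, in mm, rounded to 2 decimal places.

With m = dᵢ/dₒ and 1/f = 1/dₒ + 1/dᵢ, substituting dᵢ = m·dₒ gives 1/f = (1 + 1/m)/dₒ, hence dₒ = f·(1 + 1/m).
dₒ = 146.8 × (1 + 1/3.366) = 146.8 × 1.29709 ≈ 190.413 mm.

190.41 mm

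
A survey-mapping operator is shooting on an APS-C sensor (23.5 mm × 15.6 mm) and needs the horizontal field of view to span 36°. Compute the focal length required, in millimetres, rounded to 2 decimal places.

36.16 mm

From α = 2·arctan(w/2f) we get f = w / (2·tan(α/2)).
With w = 23.5 mm and α/2 = 18°, tan(α/2) ≈ 0.32492, so f ≈ 23.5 / 0.64984 ≈ 36.1628 mm.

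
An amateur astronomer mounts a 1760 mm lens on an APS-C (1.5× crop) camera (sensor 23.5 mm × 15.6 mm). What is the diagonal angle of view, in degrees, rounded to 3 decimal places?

0.918°

Sensor diagonal = √(23.5² + 15.6²) = √795.6100 ≈ 28.2066 mm.
Angle of view α = 2·arctan(d/2f) with d = 28.2066 mm and f = 1760 mm.
d/2f = 0.00801; arctan(0.00801) ≈ 0.4591°, so α ≈ 0.9182°.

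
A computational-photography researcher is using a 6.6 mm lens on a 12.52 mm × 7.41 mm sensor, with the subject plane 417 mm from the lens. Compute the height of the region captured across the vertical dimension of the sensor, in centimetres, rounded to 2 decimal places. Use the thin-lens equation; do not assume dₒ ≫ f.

46.08 cm

Similar triangles through the lens centre give W/dₒ = h/dᵢ; with 1/f = 1/dₒ + 1/dᵢ this gives W = h·(dₒ − f)/f.
W = 7.41 mm × (417 − 6.6) / 6.6 = 7.41 × 62.1818 ≈ 460.767 mm = 46.0767 cm.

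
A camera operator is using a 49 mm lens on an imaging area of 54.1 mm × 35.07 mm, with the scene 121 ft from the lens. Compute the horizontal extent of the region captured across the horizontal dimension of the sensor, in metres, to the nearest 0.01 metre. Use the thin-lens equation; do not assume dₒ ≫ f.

40.67 m

dₒ: 121 ft × 304.8 mm/ft = 36880.80 mm.
Similar triangles through the lens centre give W/dₒ = w/dᵢ; with 1/f = 1/dₒ + 1/dᵢ this gives W = w·(dₒ − f)/f.
W = 54.1 mm × (36880.8 − 49) / 49 = 54.1 × 751.6694 ≈ 40665.313 mm = 40.6653 m.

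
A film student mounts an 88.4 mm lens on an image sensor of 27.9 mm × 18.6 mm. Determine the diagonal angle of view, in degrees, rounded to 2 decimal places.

21.48°

Sensor diagonal = √(27.9² + 18.6²) = √1124.3700 ≈ 33.5316 mm.
Angle of view α = 2·arctan(d/2f) with d = 33.5316 mm and f = 88.4 mm.
d/2f = 0.18966; arctan(0.18966) ≈ 10.7391°, so α ≈ 21.4782°.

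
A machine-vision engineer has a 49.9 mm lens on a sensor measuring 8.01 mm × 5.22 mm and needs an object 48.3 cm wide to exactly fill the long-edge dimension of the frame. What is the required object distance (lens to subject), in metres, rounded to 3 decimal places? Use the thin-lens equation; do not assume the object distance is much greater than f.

3.059 m

W: 48.3 cm = 483 mm.
Magnification m = w/W = dᵢ/dₒ; combined with 1/f = 1/dₒ + 1/dᵢ this gives dₒ = f·(1 + W/w).
dₒ = 49.9 mm × (1 + 483/8.01) = 49.9 × 61.2996 ≈ 3058.851 mm = 3.05885 m.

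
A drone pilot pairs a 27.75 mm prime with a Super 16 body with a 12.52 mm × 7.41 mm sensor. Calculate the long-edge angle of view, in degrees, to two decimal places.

25.42°

Angle of view α = 2·arctan(w/2f) with w = 12.52 mm and f = 27.75 mm.
w/2f = 0.22559; arctan(0.22559) ≈ 12.7123°, so α ≈ 25.4246°.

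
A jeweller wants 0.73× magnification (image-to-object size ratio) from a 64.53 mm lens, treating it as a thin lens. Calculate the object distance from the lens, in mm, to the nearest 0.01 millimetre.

With m = dᵢ/dₒ and 1/f = 1/dₒ + 1/dᵢ, substituting dᵢ = m·dₒ gives 1/f = (1 + 1/m)/dₒ, hence dₒ = f·(1 + 1/m).
dₒ = 64.53 × (1 + 1/0.73) = 64.53 × 2.36986 ≈ 152.927 mm.

152.93 mm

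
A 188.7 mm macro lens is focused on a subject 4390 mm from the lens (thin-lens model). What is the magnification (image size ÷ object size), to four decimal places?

Thin lens: 1/f = 1/dₒ + 1/dᵢ → 1/dᵢ = 1/188.7 − 1/4390 = 0.0050716 mm⁻¹, so dᵢ ≈ 197.1754 mm.
Magnification m = dᵢ/dₒ = 197.1754/4390 ≈ 0.04491.

0.0449×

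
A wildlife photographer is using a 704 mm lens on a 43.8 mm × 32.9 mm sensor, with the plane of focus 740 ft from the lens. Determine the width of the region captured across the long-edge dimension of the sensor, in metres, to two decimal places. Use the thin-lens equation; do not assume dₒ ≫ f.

dₒ: 740 ft × 304.8 mm/ft = 225551.99 mm.
Similar triangles through the lens centre give W/dₒ = w/dᵢ; with 1/f = 1/dₒ + 1/dᵢ this gives W = w·(dₒ − f)/f.
W = 43.8 mm × (225552 − 704) / 704 = 43.8 × 319.3864 ≈ 13989.122 mm = 13.9891 m.

13.99 m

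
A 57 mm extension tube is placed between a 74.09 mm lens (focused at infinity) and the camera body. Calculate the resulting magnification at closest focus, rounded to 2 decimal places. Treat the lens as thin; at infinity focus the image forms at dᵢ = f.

0.77×

The tube moves the image plane from f to f + e, so dᵢ = 74.09 + 57 = 131.09 mm. Focus is achieved when 1/f = 1/dₒ + 1/dᵢ, giving dₒ = 1/(1/f − 1/(f+e)).
Magnification m = dᵢ/dₒ = (f+e)·(1/f − 1/(f+e)) = e/f = 57/74.09 ≈ 0.7693.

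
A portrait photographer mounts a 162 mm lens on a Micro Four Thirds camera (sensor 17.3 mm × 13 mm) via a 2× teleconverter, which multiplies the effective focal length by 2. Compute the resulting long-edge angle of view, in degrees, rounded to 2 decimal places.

Effective focal length f = 162 × 2 = 324 mm.
α = 2·arctan(17.3 / (2 × 324)) = 2·arctan(0.02670) ≈ 3.0586°.

3.06°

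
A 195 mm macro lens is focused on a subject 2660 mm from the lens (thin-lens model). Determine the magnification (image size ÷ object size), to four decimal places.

Thin lens: 1/f = 1/dₒ + 1/dᵢ → 1/dᵢ = 1/195 − 1/2660 = 0.0047523 mm⁻¹, so dᵢ ≈ 210.4260 mm.
Magnification m = dᵢ/dₒ = 210.4260/2660 ≈ 0.07911.

0.0791×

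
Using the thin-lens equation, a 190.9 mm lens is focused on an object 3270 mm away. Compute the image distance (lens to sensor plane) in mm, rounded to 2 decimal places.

1/dᵢ = 1/f − 1/dₒ = 1/190.9 − 1/3270 = 0.0049325 mm⁻¹.
dᵢ = 1/0.0049325 ≈ 202.7355 mm.

202.74 mm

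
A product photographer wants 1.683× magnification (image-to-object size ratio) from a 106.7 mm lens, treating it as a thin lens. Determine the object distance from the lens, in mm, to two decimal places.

With m = dᵢ/dₒ and 1/f = 1/dₒ + 1/dᵢ, substituting dᵢ = m·dₒ gives 1/f = (1 + 1/m)/dₒ, hence dₒ = f·(1 + 1/m).
dₒ = 106.7 × (1 + 1/1.683) = 106.7 × 1.59418 ≈ 170.099 mm.

170.10 mm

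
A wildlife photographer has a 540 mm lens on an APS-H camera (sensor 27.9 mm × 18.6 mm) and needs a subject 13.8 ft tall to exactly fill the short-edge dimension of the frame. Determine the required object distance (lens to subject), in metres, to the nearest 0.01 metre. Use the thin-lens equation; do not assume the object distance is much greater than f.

122.66 m

W: 13.8 ft × 304.8 mm/ft = 4206.24 mm.
Magnification m = h/W = dᵢ/dₒ; combined with 1/f = 1/dₒ + 1/dᵢ this gives dₒ = f·(1 + W/h).
dₒ = 540 mm × (1 + 4206.24/18.6) = 540 × 227.1419 ≈ 122656.641 mm = 122.657 m.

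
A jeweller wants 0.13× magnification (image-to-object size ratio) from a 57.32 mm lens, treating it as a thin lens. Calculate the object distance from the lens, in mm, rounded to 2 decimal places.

498.24 mm

With m = dᵢ/dₒ and 1/f = 1/dₒ + 1/dᵢ, substituting dᵢ = m·dₒ gives 1/f = (1 + 1/m)/dₒ, hence dₒ = f·(1 + 1/m).
dₒ = 57.32 × (1 + 1/0.13) = 57.32 × 8.69231 ≈ 498.243 mm.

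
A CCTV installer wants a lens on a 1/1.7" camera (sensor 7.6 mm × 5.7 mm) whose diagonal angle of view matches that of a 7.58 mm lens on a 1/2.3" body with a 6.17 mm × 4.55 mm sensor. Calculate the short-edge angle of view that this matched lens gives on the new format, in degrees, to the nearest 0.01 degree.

33.76°

Sensor diagonal = √(6.17² + 4.55²) = √58.7714 ≈ 7.6663 mm.
Sensor diagonal = √(7.6² + 5.7²) = √90.2500 ≈ 9.5000 mm.
Equal diagonal AOV ⇒ f₂ = f₁ · 9.5000/7.6663 = 7.58 × 1.23920 ≈ 9.3931 mm.
Short-edge AOV on the new format = 2·arctan(5.7 / (2 × 9.3931)) = 2·arctan(0.30341) ≈ 33.7570°.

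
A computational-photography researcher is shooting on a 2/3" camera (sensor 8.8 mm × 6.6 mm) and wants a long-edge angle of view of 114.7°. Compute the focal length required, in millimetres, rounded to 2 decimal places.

From α = 2·arctan(w/2f) we get f = w / (2·tan(α/2)).
With w = 8.8 mm and α/2 = 57.35°, tan(α/2) ≈ 1.56065, so f ≈ 8.8 / 3.12131 ≈ 2.8193 mm.

2.82 mm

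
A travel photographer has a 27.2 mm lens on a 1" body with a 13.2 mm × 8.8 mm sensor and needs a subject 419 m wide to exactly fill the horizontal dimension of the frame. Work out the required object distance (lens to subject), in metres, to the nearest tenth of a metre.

W: 419 m = 419000 mm.
Magnification m = w/W = dᵢ/dₒ; combined with 1/f = 1/dₒ + 1/dᵢ this gives dₒ = f·(1 + W/w).
dₒ = 27.2 mm × (1 + 419000/13.2) = 27.2 × 31743.4242 ≈ 863421.139 mm = 863.421 m.

863.4 m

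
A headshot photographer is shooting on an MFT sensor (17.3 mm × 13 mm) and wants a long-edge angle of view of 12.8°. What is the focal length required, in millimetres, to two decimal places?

From α = 2·arctan(w/2f) we get f = w / (2·tan(α/2)).
With w = 17.3 mm and α/2 = 6.4°, tan(α/2) ≈ 0.11217, so f ≈ 17.3 / 0.22434 ≈ 77.1165 mm.

77.12 mm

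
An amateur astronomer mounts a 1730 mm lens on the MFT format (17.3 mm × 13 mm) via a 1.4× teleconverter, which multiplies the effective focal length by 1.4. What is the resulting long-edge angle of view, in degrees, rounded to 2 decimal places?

0.41°

Effective focal length f = 1730 × 1.4 = 2422 mm.
α = 2·arctan(17.3 / (2 × 2422)) = 2·arctan(0.00357) ≈ 0.4093°.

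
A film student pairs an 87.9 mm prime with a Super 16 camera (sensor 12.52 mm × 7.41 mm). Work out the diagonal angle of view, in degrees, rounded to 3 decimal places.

Sensor diagonal = √(12.52² + 7.41²) = √211.6585 ≈ 14.5485 mm.
Angle of view α = 2·arctan(d/2f) with d = 14.5485 mm and f = 87.9 mm.
d/2f = 0.08276; arctan(0.08276) ≈ 4.7308°, so α ≈ 9.4616°.

9.462°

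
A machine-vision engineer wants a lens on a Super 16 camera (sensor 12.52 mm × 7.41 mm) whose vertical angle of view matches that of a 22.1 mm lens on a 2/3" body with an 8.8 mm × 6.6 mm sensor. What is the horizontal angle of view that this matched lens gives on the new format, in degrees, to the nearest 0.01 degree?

Equal vertical AOV ⇒ f₂ = f₁ · 7.41/6.6 = 22.1 × 1.12273 ≈ 24.8123 mm.
Horizontal AOV on the new format = 2·arctan(12.52 / (2 × 24.8123)) = 2·arctan(0.25229) ≈ 28.3198°.

28.32°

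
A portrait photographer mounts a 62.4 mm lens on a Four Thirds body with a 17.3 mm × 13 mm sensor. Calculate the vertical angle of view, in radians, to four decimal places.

Angle of view α = 2·arctan(h/2f) with h = 13 mm and f = 62.4 mm.
h/2f = 0.10417; arctan(0.10417) ≈ 0.1038 rad, so α ≈ 0.2076 rad.

0.2076 rad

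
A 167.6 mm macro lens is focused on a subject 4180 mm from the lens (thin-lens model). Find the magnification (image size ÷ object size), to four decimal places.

0.0418×

Thin lens: 1/f = 1/dₒ + 1/dᵢ → 1/dᵢ = 1/167.6 − 1/4180 = 0.0057274 mm⁻¹, so dᵢ ≈ 174.6007 mm.
Magnification m = dᵢ/dₒ = 174.6007/4180 ≈ 0.04177.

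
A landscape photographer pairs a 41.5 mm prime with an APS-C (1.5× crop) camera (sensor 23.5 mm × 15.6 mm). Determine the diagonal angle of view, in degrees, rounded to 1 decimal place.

Sensor diagonal = √(23.5² + 15.6²) = √795.6100 ≈ 28.2066 mm.
Angle of view α = 2·arctan(d/2f) with d = 28.2066 mm and f = 41.5 mm.
d/2f = 0.33984; arctan(0.33984) ≈ 18.7697°, so α ≈ 37.5394°.

37.5°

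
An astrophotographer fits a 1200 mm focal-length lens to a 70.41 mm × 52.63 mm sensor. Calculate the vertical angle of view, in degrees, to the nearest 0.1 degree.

2.5°

Angle of view α = 2·arctan(h/2f) with h = 52.63 mm and f = 1200 mm.
h/2f = 0.02193; arctan(0.02193) ≈ 1.2562°, so α ≈ 2.5125°.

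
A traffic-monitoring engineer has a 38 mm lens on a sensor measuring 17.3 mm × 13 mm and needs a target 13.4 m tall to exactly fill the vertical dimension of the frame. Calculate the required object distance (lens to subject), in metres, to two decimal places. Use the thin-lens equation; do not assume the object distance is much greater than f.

W: 13.4 m = 13400 mm.
Magnification m = h/W = dᵢ/dₒ; combined with 1/f = 1/dₒ + 1/dᵢ this gives dₒ = f·(1 + W/h).
dₒ = 38 mm × (1 + 13400/13) = 38 × 1031.7692 ≈ 39207.231 mm = 39.2072 m.

39.21 m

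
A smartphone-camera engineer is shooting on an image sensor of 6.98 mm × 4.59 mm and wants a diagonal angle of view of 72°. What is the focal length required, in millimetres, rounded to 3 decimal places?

5.749 mm

Sensor diagonal = √(6.98² + 4.59²) = √69.7885 ≈ 8.3540 mm.
From α = 2·arctan(d/2f) we get f = d / (2·tan(α/2)).
With d = 8.3540 mm and α/2 = 36°, tan(α/2) ≈ 0.72654, so f ≈ 8.3540 / 1.45309 ≈ 5.7491 mm.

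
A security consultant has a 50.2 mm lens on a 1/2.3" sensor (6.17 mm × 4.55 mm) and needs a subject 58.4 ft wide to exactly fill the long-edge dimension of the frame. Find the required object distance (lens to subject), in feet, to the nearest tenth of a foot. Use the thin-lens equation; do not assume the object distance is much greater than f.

W: 58.4 ft × 304.8 mm/ft = 17800.32 mm.
Magnification m = w/W = dᵢ/dₒ; combined with 1/f = 1/dₒ + 1/dᵢ this gives dₒ = f·(1 + W/w).
dₒ = 50.2 mm × (1 + 17800.3/6.17) = 50.2 × 2885.9788 ≈ 144876.138 mm = 144876.138/304.8 ft = 475.315 ft.

475.3 ft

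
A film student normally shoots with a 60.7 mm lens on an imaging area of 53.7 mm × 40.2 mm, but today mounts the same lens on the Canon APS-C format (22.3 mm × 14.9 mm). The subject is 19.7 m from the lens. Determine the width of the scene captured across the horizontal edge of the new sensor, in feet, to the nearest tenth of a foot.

23.7 ft

The focal length stays 60.7 mm; the relevant sensor dimension is now w = 22.3 mm. Object distance dₒ = 19.7 m = 19700 mm.
Thin-lens field width W = w·(dₒ − f)/f = 22.3 × (19700 − 60.7)/60.7 ≈ 7215.097 mm = 7215.097/304.8 ft = 23.6716 ft.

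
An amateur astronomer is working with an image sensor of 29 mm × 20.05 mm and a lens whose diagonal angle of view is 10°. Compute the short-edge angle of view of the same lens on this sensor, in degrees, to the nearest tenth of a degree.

Sensor diagonal = √(29² + 20.05²) = √1243.0025 ≈ 35.2562 mm.
From the diagonal AOV: f = 35.2562 / (2·tan(5°)) = 35.2562 / 0.17498 ≈ 201.4903 mm.
Short-edge AOV = 2·arctan(20.05 / (2 × 201.4903)) = 2·arctan(0.04975) ≈ 5.6967°.

5.7°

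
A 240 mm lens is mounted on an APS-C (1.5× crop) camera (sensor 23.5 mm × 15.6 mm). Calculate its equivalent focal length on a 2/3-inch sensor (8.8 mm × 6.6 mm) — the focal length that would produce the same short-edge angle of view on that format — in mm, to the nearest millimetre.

Equal angle of view means equal height/f ratio, so f₂ = f₁ · (height₂/height₁) = 240 × 6.6/15.6.
f₂ = 240 × 0.42308 ≈ 101.538 mm.

102 mm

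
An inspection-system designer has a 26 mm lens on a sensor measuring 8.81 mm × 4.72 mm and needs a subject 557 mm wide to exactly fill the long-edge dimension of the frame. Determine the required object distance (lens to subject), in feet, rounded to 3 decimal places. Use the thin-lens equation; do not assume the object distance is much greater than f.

Magnification m = w/W = dᵢ/dₒ; combined with 1/f = 1/dₒ + 1/dᵢ this gives dₒ = f·(1 + W/w).
dₒ = 26 mm × (1 + 557/8.81) = 26 × 64.2236 ≈ 1669.814 mm = 1669.814/304.8 ft = 5.47839 ft.

5.478 ft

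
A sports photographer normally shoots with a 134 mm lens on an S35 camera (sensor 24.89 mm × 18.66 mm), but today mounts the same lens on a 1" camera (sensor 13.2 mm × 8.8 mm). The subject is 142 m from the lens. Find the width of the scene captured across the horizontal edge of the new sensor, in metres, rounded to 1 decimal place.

14.0 m

The focal length stays 134 mm; the relevant sensor dimension is now w = 13.2 mm. Object distance dₒ = 142 m = 142000 mm.
Thin-lens field width W = w·(dₒ − f)/f = 13.2 × (142000 − 134)/134 ≈ 13974.860 mm = 13.9749 m.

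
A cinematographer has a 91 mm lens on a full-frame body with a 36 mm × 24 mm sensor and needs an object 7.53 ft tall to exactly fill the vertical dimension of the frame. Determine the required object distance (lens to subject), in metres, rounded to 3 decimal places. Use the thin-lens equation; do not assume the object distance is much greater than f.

W: 7.53 ft × 304.8 mm/ft = 2295.14 mm.
Magnification m = h/W = dᵢ/dₒ; combined with 1/f = 1/dₒ + 1/dᵢ this gives dₒ = f·(1 + W/h).
dₒ = 91 mm × (1 + 2295.14/24) = 91 × 96.6310 ≈ 8793.421 mm = 8.79342 m.

8.793 m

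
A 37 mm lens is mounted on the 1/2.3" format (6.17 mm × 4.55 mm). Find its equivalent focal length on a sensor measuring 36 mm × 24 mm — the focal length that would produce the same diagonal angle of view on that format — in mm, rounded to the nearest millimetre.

209 mm

Sensor diagonal = √(6.17² + 4.55²) = √58.7714 ≈ 7.6663 mm.
Sensor diagonal = √(36² + 24²) = √1872.0000 ≈ 43.2666 mm.
Equal angle of view means equal diagonal/f ratio, so f₂ = f₁ · (diagonal₂/diagonal₁) = 37 × 43.2666/7.6663.
f₂ = 37 × 5.64378 ≈ 208.820 mm.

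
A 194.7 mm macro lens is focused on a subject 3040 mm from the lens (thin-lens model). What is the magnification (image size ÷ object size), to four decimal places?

0.0684×

Thin lens: 1/f = 1/dₒ + 1/dᵢ → 1/dᵢ = 1/194.7 − 1/3040 = 0.0048072 mm⁻¹, so dᵢ ≈ 208.0231 mm.
Magnification m = dᵢ/dₒ = 208.0231/3040 ≈ 0.06843.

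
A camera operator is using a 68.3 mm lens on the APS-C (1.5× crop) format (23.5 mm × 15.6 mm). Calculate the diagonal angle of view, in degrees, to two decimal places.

23.33°

Sensor diagonal = √(23.5² + 15.6²) = √795.6100 ≈ 28.2066 mm.
Angle of view α = 2·arctan(d/2f) with d = 28.2066 mm and f = 68.3 mm.
d/2f = 0.20649; arctan(0.20649) ≈ 11.6670°, so α ≈ 23.3341°.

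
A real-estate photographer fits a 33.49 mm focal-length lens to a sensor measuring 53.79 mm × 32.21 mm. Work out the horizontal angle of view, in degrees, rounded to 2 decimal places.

Angle of view α = 2·arctan(w/2f) with w = 53.79 mm and f = 33.49 mm.
w/2f = 0.80308; arctan(0.80308) ≈ 38.7671°, so α ≈ 77.5342°.

77.53°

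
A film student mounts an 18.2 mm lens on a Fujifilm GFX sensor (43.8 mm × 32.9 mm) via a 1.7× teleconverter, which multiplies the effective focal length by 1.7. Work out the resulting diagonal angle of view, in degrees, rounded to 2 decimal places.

Effective focal length f = 18.2 × 1.7 = 30.94 mm.
Sensor diagonal = √(43.8² + 32.9²) = √3000.8500 ≈ 54.7800 mm.
α = 2·arctan(54.780 / (2 × 30.94)) = 2·arctan(0.88526) ≈ 83.0345°.

83.03°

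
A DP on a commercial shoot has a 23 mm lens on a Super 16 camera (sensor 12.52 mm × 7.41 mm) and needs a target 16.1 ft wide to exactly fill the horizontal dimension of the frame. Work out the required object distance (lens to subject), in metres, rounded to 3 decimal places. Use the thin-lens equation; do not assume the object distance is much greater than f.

W: 16.1 ft × 304.8 mm/ft = 4907.28 mm.
Magnification m = w/W = dᵢ/dₒ; combined with 1/f = 1/dₒ + 1/dᵢ this gives dₒ = f·(1 + W/w).
dₒ = 23 mm × (1 + 4907.28/12.52) = 23 × 392.9553 ≈ 9037.971 mm = 9.03797 m.

9.038 m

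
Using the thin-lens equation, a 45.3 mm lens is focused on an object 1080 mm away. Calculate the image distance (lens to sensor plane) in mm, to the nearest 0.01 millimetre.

1/dᵢ = 1/f − 1/dₒ = 1/45.3 − 1/1080 = 0.0211491 mm⁻¹.
dᵢ = 1/0.0211491 ≈ 47.2833 mm.

47.28 mm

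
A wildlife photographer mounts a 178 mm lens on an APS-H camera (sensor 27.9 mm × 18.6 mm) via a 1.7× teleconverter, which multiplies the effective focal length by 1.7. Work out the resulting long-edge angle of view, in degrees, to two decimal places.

Effective focal length f = 178 × 1.7 = 302.6 mm.
α = 2·arctan(27.9 / (2 × 302.6)) = 2·arctan(0.04610) ≈ 5.2790°.

5.28°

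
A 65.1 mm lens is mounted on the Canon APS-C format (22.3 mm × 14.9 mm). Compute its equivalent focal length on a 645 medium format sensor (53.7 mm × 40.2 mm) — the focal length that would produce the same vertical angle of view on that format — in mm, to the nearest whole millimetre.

176 mm

Equal angle of view means equal height/f ratio, so f₂ = f₁ · (height₂/height₁) = 65.1 × 40.2/14.9.
f₂ = 65.1 × 2.69799 ≈ 175.639 mm.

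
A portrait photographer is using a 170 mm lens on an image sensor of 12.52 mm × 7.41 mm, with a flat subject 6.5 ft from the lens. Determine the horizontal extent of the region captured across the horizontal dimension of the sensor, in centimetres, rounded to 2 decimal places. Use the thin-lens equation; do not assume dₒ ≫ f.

13.34 cm

dₒ: 6.5 ft × 304.8 mm/ft = 1981.20 mm.
Similar triangles through the lens centre give W/dₒ = w/dᵢ; with 1/f = 1/dₒ + 1/dᵢ this gives W = w·(dₒ − f)/f.
W = 12.52 mm × (1981.2 − 170) / 170 = 12.52 × 10.6541 ≈ 133.390 mm = 13.339 cm.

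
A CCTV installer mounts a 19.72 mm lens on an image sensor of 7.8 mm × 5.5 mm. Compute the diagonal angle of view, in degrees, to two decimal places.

27.21°

Sensor diagonal = √(7.8² + 5.5²) = √91.0900 ≈ 9.5441 mm.
Angle of view α = 2·arctan(d/2f) with d = 9.5441 mm and f = 19.72 mm.
d/2f = 0.24199; arctan(0.24199) ≈ 13.6035°, so α ≈ 27.2070°.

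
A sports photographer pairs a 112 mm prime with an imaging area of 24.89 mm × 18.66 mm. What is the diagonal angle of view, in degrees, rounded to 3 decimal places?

Sensor diagonal = √(24.89² + 18.66²) = √967.7077 ≈ 31.1080 mm.
Angle of view α = 2·arctan(d/2f) with d = 31.1080 mm and f = 112 mm.
d/2f = 0.13888; arctan(0.13888) ≈ 7.9064°, so α ≈ 15.8128°.

15.813°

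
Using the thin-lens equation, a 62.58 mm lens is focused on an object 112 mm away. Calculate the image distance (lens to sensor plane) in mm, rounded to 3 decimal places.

141.824 mm

1/dᵢ = 1/f − 1/dₒ = 1/62.58 − 1/112 = 0.0070510 mm⁻¹.
dᵢ = 1/0.0070510 ≈ 141.8244 mm.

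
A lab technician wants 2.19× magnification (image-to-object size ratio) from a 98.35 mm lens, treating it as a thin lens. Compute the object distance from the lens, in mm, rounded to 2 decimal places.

With m = dᵢ/dₒ and 1/f = 1/dₒ + 1/dᵢ, substituting dᵢ = m·dₒ gives 1/f = (1 + 1/m)/dₒ, hence dₒ = f·(1 + 1/m).
dₒ = 98.35 × (1 + 1/2.19) = 98.35 × 1.45662 ≈ 143.259 mm.

143.26 mm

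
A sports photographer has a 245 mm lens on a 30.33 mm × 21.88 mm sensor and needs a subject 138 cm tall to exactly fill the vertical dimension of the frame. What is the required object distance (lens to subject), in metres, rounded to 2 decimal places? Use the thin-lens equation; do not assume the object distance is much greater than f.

W: 138 cm = 1380 mm.
Magnification m = h/W = dᵢ/dₒ; combined with 1/f = 1/dₒ + 1/dᵢ this gives dₒ = f·(1 + W/h).
dₒ = 245 mm × (1 + 1380/21.88) = 245 × 64.0713 ≈ 15697.468 mm = 15.6975 m.

15.70 m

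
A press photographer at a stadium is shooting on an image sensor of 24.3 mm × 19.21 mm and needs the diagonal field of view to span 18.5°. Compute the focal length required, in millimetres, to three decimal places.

95.100 mm

Sensor diagonal = √(24.3² + 19.21²) = √959.5141 ≈ 30.9760 mm.
From α = 2·arctan(d/2f) we get f = d / (2·tan(α/2)).
With d = 30.9760 mm and α/2 = 9.25°, tan(α/2) ≈ 0.16286, so f ≈ 30.9760 / 0.32572 ≈ 95.1000 mm.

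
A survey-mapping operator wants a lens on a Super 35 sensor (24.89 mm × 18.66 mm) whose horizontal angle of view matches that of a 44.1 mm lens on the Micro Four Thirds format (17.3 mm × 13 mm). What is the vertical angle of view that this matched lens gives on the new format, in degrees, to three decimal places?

Equal horizontal AOV ⇒ f₂ = f₁ · 24.89/17.3 = 44.1 × 1.43873 ≈ 63.4479 mm.
Vertical AOV on the new format = 2·arctan(18.66 / (2 × 63.4479)) = 2·arctan(0.14705) ≈ 16.7308°.

16.731°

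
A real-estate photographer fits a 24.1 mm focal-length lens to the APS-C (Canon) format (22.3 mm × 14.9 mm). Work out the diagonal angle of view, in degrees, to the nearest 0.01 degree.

58.19°

Sensor diagonal = √(22.3² + 14.9²) = √719.3000 ≈ 26.8198 mm.
Angle of view α = 2·arctan(d/2f) with d = 26.8198 mm and f = 24.1 mm.
d/2f = 0.55643; arctan(0.55643) ≈ 29.0927°, so α ≈ 58.1855°.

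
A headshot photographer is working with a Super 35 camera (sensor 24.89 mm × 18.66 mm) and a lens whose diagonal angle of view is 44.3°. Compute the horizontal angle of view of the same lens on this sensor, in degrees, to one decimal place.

36.1°

Sensor diagonal = √(24.89² + 18.66²) = √967.7077 ≈ 31.1080 mm.
From the diagonal AOV: f = 31.1080 / (2·tan(22.15°)) = 31.1080 / 0.81415 ≈ 38.2092 mm.
Horizontal AOV = 2·arctan(24.89 / (2 × 38.2092)) = 2·arctan(0.32571) ≈ 36.0816°.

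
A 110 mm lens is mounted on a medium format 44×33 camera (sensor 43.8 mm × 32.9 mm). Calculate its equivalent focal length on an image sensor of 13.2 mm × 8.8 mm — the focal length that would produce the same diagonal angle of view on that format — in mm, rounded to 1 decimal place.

Sensor diagonal = √(43.8² + 32.9²) = √3000.8500 ≈ 54.7800 mm.
Sensor diagonal = √(13.2² + 8.8²) = √251.6800 ≈ 15.8644 mm.
Equal angle of view means equal diagonal/f ratio, so f₂ = f₁ · (diagonal₂/diagonal₁) = 110 × 15.8644/54.7800.
f₂ = 110 × 0.28960 ≈ 31.856 mm.

31.9 mm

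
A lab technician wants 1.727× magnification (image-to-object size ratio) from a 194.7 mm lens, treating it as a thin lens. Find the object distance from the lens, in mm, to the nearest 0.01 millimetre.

With m = dᵢ/dₒ and 1/f = 1/dₒ + 1/dᵢ, substituting dᵢ = m·dₒ gives 1/f = (1 + 1/m)/dₒ, hence dₒ = f·(1 + 1/m).
dₒ = 194.7 × (1 + 1/1.727) = 194.7 × 1.57904 ≈ 307.439 mm.

307.44 mm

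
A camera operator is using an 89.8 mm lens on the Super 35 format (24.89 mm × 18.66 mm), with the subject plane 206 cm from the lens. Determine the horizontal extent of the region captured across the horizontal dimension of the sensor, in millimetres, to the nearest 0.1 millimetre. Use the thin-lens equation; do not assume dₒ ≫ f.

546.1 mm

dₒ: 206 cm = 2060 mm.
Similar triangles through the lens centre give W/dₒ = w/dᵢ; with 1/f = 1/dₒ + 1/dᵢ this gives W = w·(dₒ − f)/f.
W = 24.89 mm × (2060 − 89.8) / 89.8 = 24.89 × 21.9399 ≈ 546.083 mm.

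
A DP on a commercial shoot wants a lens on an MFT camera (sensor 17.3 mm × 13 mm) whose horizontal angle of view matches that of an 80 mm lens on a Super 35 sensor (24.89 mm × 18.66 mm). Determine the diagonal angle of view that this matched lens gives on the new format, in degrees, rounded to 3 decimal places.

Equal horizontal AOV ⇒ f₂ = f₁ · 17.3/24.89 = 80 × 0.69506 ≈ 55.6047 mm.
Sensor diagonal = √(17.3² + 13²) = √468.2900 ≈ 21.6400 mm.
Diagonal AOV on the new format = 2·arctan(21.6400 / (2 × 55.6047)) = 2·arctan(0.19459) ≈ 22.0229°.

22.023°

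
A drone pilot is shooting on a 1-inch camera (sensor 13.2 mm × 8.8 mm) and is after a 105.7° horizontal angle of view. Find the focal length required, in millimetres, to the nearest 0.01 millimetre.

5.00 mm

From α = 2·arctan(w/2f) we get f = w / (2·tan(α/2)).
With w = 13.2 mm and α/2 = 52.85°, tan(α/2) ≈ 1.31984, so f ≈ 13.2 / 2.63968 ≈ 5.0006 mm.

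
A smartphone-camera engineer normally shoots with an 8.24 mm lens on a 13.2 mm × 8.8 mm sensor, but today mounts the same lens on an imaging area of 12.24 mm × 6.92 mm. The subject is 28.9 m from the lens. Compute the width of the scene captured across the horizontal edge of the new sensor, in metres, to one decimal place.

The focal length stays 8.24 mm; the relevant sensor dimension is now w = 12.24 mm. Object distance dₒ = 28.9 m = 28900 mm.
Thin-lens field width W = w·(dₒ − f)/f = 12.24 × (28900 − 8.24)/8.24 ≈ 42916.886 mm = 42.9169 m.

42.9 m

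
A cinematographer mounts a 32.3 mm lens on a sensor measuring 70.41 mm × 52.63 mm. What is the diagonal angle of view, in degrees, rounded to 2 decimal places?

Sensor diagonal = √(70.41² + 52.63²) = √7727.4850 ≈ 87.9061 mm.
Angle of view α = 2·arctan(d/2f) with d = 87.9061 mm and f = 32.3 mm.
d/2f = 1.36078; arctan(1.36078) ≈ 53.6888°, so α ≈ 107.3775°.

107.38°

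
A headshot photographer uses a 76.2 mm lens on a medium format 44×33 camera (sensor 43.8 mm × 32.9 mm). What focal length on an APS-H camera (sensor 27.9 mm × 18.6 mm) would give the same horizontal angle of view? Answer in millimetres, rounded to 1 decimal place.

Equal angle of view means equal width/f ratio, so f₂ = f₁ · (width₂/width₁) = 76.2 × 27.9/43.8.
f₂ = 76.2 × 0.63699 ≈ 48.538 mm.

48.5 mm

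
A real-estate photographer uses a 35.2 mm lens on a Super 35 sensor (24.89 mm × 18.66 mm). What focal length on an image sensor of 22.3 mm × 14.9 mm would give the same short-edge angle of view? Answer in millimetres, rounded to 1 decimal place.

Equal angle of view means equal height/f ratio, so f₂ = f₁ · (height₂/height₁) = 35.2 × 14.9/18.66.
f₂ = 35.2 × 0.79850 ≈ 28.107 mm.

28.1 mm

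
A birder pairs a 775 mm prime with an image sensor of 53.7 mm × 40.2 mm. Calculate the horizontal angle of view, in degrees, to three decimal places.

Angle of view α = 2·arctan(w/2f) with w = 53.7 mm and f = 775 mm.
w/2f = 0.03465; arctan(0.03465) ≈ 1.9842°, so α ≈ 3.9685°.

3.968°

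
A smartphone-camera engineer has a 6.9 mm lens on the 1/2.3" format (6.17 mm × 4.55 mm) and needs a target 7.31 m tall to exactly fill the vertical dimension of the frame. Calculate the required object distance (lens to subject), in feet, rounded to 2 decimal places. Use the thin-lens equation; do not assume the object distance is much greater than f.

36.39 ft

W: 7.31 m = 7310 mm.
Magnification m = h/W = dᵢ/dₒ; combined with 1/f = 1/dₒ + 1/dᵢ this gives dₒ = f·(1 + W/h).
dₒ = 6.9 mm × (1 + 7310/4.55) = 6.9 × 1607.5934 ≈ 11092.395 mm = 11092.395/304.8 ft = 36.3924 ft.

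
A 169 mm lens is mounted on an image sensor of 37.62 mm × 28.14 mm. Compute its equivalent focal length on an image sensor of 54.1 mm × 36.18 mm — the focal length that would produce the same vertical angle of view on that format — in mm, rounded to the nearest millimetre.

Equal angle of view means equal height/f ratio, so f₂ = f₁ · (height₂/height₁) = 169 × 36.18/28.14.
f₂ = 169 × 1.28571 ≈ 217.286 mm.

217 mm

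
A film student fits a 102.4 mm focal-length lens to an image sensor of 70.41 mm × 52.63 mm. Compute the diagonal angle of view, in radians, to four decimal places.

0.8109 rad

Sensor diagonal = √(70.41² + 52.63²) = √7727.4850 ≈ 87.9061 mm.
Angle of view α = 2·arctan(d/2f) with d = 87.9061 mm and f = 102.4 mm.
d/2f = 0.42923; arctan(0.42923) ≈ 0.4054 rad, so α ≈ 0.8109 rad.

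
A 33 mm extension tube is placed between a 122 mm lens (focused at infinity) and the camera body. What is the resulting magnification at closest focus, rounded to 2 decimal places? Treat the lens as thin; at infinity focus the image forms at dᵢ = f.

0.27×

The tube moves the image plane from f to f + e, so dᵢ = 122 + 33 = 155 mm. Focus is achieved when 1/f = 1/dₒ + 1/dᵢ, giving dₒ = 1/(1/f − 1/(f+e)).
Magnification m = dᵢ/dₒ = (f+e)·(1/f − 1/(f+e)) = e/f = 33/122 ≈ 0.2705.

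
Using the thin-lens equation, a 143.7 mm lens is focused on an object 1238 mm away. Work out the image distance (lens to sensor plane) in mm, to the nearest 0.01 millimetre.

1/dᵢ = 1/f − 1/dₒ = 1/143.7 − 1/1238 = 0.0061512 mm⁻¹.
dᵢ = 1/0.0061512 ≈ 162.5702 mm.

162.57 mm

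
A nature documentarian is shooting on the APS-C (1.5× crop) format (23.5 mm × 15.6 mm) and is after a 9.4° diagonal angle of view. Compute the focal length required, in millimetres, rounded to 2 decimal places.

171.54 mm

Sensor diagonal = √(23.5² + 15.6²) = √795.6100 ≈ 28.2066 mm.
From α = 2·arctan(d/2f) we get f = d / (2·tan(α/2)).
With d = 28.2066 mm and α/2 = 4.7°, tan(α/2) ≈ 0.08221, so f ≈ 28.2066 / 0.16443 ≈ 171.5415 mm.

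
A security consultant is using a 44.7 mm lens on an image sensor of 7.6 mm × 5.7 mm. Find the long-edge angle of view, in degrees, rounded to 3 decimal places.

Angle of view α = 2·arctan(w/2f) with w = 7.6 mm and f = 44.7 mm.
w/2f = 0.08501; arctan(0.08501) ≈ 4.8591°, so α ≈ 9.7182°.

9.718°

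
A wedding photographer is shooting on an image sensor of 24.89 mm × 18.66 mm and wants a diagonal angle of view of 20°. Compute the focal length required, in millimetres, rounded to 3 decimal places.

Sensor diagonal = √(24.89² + 18.66²) = √967.7077 ≈ 31.1080 mm.
From α = 2·arctan(d/2f) we get f = d / (2·tan(α/2)).
With d = 31.1080 mm and α/2 = 10°, tan(α/2) ≈ 0.17633, so f ≈ 31.1080 / 0.35265 ≈ 88.2111 mm.

88.211 mm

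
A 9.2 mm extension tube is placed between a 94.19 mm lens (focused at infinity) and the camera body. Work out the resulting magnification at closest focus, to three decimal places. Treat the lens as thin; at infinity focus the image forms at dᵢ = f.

The tube moves the image plane from f to f + e, so dᵢ = 94.19 + 9.2 = 103.39 mm. Focus is achieved when 1/f = 1/dₒ + 1/dᵢ, giving dₒ = 1/(1/f − 1/(f+e)).
Magnification m = dᵢ/dₒ = (f+e)·(1/f − 1/(f+e)) = e/f = 9.2/94.19 ≈ 0.0977.

0.098×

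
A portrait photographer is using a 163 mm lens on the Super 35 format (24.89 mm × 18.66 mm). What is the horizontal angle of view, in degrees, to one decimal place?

8.7°

Angle of view α = 2·arctan(w/2f) with w = 24.89 mm and f = 163 mm.
w/2f = 0.07635; arctan(0.07635) ≈ 4.3660°, so α ≈ 8.7321°.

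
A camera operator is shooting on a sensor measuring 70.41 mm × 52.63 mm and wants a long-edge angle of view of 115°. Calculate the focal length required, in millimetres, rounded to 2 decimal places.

22.43 mm

From α = 2·arctan(w/2f) we get f = w / (2·tan(α/2)).
With w = 70.41 mm and α/2 = 57.5°, tan(α/2) ≈ 1.56969, so f ≈ 70.41 / 3.13937 ≈ 22.4281 mm.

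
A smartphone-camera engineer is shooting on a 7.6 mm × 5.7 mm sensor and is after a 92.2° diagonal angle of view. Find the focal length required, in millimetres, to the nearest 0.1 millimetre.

Sensor diagonal = √(7.6² + 5.7²) = √90.2500 ≈ 9.5000 mm.
From α = 2·arctan(d/2f) we get f = d / (2·tan(α/2)).
With d = 9.5000 mm and α/2 = 46.1°, tan(α/2) ≈ 1.03915, so f ≈ 9.5000 / 2.07831 ≈ 4.5710 mm.

4.6 mm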